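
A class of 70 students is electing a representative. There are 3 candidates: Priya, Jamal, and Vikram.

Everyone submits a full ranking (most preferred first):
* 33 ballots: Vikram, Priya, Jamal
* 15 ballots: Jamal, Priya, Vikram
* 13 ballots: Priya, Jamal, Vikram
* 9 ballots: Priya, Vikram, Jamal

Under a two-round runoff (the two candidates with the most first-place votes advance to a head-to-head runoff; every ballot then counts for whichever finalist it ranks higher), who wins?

Priya

Round 1 first-place votes: Priya 22, Jamal 15, Vikram 33. Vikram and Priya advance.
Runoff: Vikram is ranked above Priya on 33 ballots, Priya above Vikram on 37.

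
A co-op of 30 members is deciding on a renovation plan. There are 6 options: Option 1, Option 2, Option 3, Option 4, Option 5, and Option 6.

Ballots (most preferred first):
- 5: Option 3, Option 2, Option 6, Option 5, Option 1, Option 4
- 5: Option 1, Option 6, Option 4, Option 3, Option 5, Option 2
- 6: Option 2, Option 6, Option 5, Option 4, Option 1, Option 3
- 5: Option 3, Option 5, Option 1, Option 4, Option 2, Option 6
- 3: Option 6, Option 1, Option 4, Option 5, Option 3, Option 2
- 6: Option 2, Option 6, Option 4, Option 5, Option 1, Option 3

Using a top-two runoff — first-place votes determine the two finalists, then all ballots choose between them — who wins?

Option 3

Round 1 first-place votes: Option 1 5, Option 2 12, Option 3 10, Option 4 0, Option 5 0, Option 6 3. Option 2 and Option 3 advance.
Runoff: Option 2 is ranked above Option 3 on 12 ballots, Option 3 above Option 2 on 18.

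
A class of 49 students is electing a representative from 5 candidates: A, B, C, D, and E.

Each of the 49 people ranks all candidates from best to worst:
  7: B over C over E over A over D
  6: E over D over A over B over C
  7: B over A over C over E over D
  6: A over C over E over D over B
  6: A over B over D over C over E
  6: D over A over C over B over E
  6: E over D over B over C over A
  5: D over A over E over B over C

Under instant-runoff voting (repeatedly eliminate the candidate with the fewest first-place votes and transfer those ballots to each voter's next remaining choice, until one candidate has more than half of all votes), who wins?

Round 1: A 12, B 14, C 0, D 11, E 12. C eliminated.
Round 2: A 12, B 14, D 11, E 12. D eliminated.
Round 3: A 23, B 14, E 12. E eliminated.
Round 4: A 29, B 20. A has a majority (≥25).

A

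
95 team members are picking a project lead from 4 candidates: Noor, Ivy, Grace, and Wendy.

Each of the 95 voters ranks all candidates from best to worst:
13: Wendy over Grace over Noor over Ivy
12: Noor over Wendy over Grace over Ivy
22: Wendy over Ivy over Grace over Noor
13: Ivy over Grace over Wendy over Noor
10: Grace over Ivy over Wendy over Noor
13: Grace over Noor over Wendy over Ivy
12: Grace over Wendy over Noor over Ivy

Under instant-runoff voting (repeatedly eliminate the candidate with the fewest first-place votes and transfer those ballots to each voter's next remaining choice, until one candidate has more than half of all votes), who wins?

Round 1: Noor 12, Ivy 13, Grace 35, Wendy 35. Noor eliminated.
Round 2: Ivy 13, Grace 35, Wendy 47. Ivy eliminated.
Round 3: Grace 48, Wendy 47. Grace has a majority (≥48).

Grace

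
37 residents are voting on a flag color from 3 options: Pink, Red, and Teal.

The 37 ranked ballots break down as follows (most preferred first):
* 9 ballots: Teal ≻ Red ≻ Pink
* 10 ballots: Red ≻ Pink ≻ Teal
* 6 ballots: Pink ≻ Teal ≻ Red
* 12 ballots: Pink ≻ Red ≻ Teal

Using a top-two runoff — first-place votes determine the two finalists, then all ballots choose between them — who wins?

Red

Round 1 first-place votes: Pink 18, Red 10, Teal 9. Pink and Red advance.
Runoff: Pink is ranked above Red on 18 ballots, Red above Pink on 19.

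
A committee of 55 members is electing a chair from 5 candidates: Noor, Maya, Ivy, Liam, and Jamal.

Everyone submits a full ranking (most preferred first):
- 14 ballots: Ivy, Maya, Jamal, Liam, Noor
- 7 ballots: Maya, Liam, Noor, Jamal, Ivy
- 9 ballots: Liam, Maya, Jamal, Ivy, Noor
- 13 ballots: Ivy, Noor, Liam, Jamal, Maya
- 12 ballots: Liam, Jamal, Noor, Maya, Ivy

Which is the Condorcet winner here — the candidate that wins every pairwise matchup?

Liam vs Noor: 42–13
Liam vs Maya: 34–21
Liam vs Ivy: 28–27
Liam vs Jamal: 41–14
Liam beats every other candidate.

Liam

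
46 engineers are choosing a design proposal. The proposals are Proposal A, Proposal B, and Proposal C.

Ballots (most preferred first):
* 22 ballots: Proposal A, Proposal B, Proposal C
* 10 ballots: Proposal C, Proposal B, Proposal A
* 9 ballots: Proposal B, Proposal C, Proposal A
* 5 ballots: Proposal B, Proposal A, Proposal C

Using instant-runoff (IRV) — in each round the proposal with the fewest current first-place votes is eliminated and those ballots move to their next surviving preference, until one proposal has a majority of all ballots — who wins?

Proposal B

Round 1: Proposal A 22, Proposal B 14, Proposal C 10. Proposal C eliminated.
Round 2: Proposal A 22, Proposal B 24. Proposal B has a majority (≥24).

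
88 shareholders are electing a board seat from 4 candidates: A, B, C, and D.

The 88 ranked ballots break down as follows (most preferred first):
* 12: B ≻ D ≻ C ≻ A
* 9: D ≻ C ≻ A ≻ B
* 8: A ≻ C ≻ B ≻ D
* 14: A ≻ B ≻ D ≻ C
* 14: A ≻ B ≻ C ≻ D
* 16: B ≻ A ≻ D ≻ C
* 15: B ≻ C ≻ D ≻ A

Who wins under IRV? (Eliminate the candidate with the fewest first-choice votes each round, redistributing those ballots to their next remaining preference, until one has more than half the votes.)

A

Round 1: A 36, B 43, C 0, D 9. C eliminated.
Round 2: A 36, B 43, D 9. D eliminated.
Round 3: A 45, B 43. A has a majority (≥45).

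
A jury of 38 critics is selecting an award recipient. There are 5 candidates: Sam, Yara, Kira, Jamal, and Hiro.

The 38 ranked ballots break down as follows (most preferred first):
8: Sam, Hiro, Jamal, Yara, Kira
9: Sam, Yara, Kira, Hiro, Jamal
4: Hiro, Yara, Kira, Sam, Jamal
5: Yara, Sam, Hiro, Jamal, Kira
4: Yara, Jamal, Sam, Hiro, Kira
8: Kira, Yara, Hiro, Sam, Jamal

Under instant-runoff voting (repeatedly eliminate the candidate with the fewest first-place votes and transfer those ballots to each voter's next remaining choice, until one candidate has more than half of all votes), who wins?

Yara

Round 1: Sam 17, Yara 9, Kira 8, Jamal 0, Hiro 4. Jamal eliminated.
Round 2: Sam 17, Yara 9, Kira 8, Hiro 4. Hiro eliminated.
Round 3: Sam 17, Yara 13, Kira 8. Kira eliminated.
Round 4: Sam 17, Yara 21. Yara has a majority (≥20).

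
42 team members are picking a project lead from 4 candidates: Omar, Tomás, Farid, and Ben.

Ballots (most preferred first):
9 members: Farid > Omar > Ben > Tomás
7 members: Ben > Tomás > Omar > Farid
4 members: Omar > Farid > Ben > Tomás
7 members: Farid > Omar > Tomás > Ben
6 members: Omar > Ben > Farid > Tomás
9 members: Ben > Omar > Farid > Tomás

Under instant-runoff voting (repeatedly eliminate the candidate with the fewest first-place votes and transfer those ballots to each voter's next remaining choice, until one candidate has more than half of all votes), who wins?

Round 1: Omar 10, Tomás 0, Farid 16, Ben 16. Tomás eliminated.
Round 2: Omar 10, Farid 16, Ben 16. Omar eliminated.
Round 3: Farid 20, Ben 22. Ben has a majority (≥22).

Ben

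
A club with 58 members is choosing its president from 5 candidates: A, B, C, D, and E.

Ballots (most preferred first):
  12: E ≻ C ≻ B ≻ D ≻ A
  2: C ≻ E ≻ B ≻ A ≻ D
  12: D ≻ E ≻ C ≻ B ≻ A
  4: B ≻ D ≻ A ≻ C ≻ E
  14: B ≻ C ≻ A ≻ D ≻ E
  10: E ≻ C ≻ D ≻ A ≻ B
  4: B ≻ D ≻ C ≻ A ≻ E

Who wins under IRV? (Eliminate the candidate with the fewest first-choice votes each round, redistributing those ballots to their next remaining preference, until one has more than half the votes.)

E

Round 1: A 0, B 22, C 2, D 12, E 22. A eliminated.
Round 2: B 22, C 2, D 12, E 22. C eliminated.
Round 3: B 22, D 12, E 24. D eliminated.
Round 4: B 22, E 36. E has a majority (≥30).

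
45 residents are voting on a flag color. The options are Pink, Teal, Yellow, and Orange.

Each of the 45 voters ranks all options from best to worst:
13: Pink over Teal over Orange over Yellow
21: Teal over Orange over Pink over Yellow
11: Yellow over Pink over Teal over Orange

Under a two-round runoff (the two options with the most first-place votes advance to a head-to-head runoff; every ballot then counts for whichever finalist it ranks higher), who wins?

Round 1 first-place votes: Pink 13, Teal 21, Yellow 11, Orange 0. Teal and Pink advance.
Runoff: Teal is ranked above Pink on 21 ballots, Pink above Teal on 24.

Pink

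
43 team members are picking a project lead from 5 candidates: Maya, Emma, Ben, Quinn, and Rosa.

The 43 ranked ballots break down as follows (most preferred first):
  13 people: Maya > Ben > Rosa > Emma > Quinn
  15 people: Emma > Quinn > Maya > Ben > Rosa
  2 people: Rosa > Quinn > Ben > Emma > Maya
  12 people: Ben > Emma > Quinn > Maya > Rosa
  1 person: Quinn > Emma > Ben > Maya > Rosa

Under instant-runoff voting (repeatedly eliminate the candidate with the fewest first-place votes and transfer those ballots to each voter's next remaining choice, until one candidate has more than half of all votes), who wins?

Ben

Round 1: Maya 13, Emma 15, Ben 12, Quinn 1, Rosa 2. Quinn eliminated.
Round 2: Maya 13, Emma 16, Ben 12, Rosa 2. Rosa eliminated.
Round 3: Maya 13, Emma 16, Ben 14. Maya eliminated.
Round 4: Emma 16, Ben 27. Ben has a majority (≥22).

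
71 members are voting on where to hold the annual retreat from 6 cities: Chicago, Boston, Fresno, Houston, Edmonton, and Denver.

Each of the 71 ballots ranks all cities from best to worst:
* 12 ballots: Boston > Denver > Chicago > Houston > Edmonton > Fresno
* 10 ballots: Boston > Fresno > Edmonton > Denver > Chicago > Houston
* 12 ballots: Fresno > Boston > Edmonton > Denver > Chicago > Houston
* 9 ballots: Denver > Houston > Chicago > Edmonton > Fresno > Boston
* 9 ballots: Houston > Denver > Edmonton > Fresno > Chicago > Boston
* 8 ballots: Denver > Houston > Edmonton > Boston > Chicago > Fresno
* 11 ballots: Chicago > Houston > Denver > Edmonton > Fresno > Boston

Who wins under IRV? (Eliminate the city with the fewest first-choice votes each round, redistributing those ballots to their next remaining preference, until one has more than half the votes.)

Denver

Round 1: Chicago 11, Boston 22, Fresno 12, Houston 9, Edmonton 0, Denver 17. Edmonton eliminated.
Round 2: Chicago 11, Boston 22, Fresno 12, Houston 9, Denver 17. Houston eliminated.
Round 3: Chicago 11, Boston 22, Fresno 12, Denver 26. Chicago eliminated.
Round 4: Boston 22, Fresno 12, Denver 37. Denver has a majority (≥36).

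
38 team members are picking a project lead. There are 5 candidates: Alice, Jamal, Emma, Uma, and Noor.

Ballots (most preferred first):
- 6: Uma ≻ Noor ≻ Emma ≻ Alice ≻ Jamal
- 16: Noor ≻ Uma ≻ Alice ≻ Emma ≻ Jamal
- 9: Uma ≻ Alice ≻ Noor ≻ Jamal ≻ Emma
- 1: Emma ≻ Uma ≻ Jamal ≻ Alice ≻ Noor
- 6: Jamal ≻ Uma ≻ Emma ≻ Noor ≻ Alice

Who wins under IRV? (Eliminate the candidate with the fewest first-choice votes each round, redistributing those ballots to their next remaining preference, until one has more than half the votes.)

Uma

Round 1: Alice 0, Jamal 6, Emma 1, Uma 15, Noor 16. Alice eliminated.
Round 2: Jamal 6, Emma 1, Uma 15, Noor 16. Emma eliminated.
Round 3: Jamal 6, Uma 16, Noor 16. Jamal eliminated.
Round 4: Uma 22, Noor 16. Uma has a majority (≥20).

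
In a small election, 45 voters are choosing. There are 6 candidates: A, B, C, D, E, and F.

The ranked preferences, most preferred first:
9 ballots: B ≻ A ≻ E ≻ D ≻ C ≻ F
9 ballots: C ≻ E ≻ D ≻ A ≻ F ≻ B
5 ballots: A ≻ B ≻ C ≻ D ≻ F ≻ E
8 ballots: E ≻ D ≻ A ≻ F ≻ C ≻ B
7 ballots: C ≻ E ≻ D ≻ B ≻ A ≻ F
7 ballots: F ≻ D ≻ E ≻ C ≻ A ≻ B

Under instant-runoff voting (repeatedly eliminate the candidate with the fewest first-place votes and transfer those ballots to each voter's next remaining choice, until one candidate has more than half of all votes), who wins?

E

Round 1: A 5, B 9, C 16, D 0, E 8, F 7. D eliminated.
Round 2: A 5, B 9, C 16, E 8, F 7. A eliminated.
Round 3: B 14, C 16, E 8, F 7. F eliminated.
Round 4: B 14, C 16, E 15. B eliminated.
Round 5: C 21, E 24. E has a majority (≥23).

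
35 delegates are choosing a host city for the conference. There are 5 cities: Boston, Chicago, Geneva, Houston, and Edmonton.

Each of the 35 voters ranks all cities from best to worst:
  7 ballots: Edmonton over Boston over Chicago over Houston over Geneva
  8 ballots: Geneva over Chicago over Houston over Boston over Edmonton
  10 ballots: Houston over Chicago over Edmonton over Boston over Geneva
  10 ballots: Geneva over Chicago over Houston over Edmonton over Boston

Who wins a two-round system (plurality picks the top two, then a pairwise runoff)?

Geneva

Round 1 first-place votes: Boston 0, Chicago 0, Geneva 18, Houston 10, Edmonton 7. Geneva and Houston advance.
Runoff: Geneva is ranked above Houston on 18 ballots, Houston above Geneva on 17.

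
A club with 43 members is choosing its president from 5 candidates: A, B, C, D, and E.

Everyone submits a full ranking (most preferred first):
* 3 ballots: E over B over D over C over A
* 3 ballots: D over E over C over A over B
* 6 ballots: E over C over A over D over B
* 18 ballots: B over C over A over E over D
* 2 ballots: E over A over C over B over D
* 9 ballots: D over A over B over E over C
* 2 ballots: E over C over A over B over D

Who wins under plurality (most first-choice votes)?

First-place votes: A 0, B 18, C 0, D 12, E 13.

B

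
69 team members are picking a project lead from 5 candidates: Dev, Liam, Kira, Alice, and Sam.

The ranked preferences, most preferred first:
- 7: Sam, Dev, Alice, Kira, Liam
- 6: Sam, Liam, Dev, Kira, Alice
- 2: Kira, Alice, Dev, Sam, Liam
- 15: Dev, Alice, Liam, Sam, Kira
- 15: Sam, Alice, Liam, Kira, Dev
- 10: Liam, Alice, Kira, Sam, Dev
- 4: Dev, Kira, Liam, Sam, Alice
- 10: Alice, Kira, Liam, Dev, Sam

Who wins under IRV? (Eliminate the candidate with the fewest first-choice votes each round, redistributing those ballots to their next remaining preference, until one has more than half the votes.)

Round 1: Dev 19, Liam 10, Kira 2, Alice 10, Sam 28. Kira eliminated.
Round 2: Dev 19, Liam 10, Alice 12, Sam 28. Liam eliminated.
Round 3: Dev 19, Alice 22, Sam 28. Dev eliminated.
Round 4: Alice 37, Sam 32. Alice has a majority (≥35).

Alice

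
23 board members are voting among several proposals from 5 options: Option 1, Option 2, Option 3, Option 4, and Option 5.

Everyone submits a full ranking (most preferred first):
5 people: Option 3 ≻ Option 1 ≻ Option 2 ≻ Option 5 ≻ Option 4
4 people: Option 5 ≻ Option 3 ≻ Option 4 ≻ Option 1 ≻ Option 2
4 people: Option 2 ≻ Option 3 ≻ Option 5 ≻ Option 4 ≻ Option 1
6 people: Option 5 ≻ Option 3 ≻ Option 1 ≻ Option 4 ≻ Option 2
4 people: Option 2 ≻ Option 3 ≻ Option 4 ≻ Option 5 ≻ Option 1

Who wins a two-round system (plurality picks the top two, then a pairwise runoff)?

Option 2

Round 1 first-place votes: Option 1 0, Option 2 8, Option 3 5, Option 4 0, Option 5 10. Option 5 and Option 2 advance.
Runoff: Option 5 is ranked above Option 2 on 10 ballots, Option 2 above Option 5 on 13.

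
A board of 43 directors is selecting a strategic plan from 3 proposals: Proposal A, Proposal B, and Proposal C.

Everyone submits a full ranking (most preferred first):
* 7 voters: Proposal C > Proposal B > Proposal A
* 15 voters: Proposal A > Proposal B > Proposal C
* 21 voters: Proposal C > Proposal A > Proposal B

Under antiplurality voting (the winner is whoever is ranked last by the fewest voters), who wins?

Last-place votes: Proposal A 7, Proposal B 21, Proposal C 15.

Proposal A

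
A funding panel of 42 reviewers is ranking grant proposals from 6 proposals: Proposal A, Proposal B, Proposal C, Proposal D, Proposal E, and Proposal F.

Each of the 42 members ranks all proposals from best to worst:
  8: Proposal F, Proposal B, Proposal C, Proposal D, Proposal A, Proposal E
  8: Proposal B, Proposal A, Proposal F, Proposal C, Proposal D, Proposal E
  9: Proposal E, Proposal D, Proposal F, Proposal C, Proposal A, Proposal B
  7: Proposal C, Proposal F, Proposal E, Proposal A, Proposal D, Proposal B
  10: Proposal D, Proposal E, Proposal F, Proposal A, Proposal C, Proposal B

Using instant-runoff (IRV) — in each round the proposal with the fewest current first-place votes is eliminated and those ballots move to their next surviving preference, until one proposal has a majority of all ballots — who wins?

Round 1: Proposal A 0, Proposal B 8, Proposal C 7, Proposal D 10, Proposal E 9, Proposal F 8. Proposal A eliminated.
Round 2: Proposal B 8, Proposal C 7, Proposal D 10, Proposal E 9, Proposal F 8. Proposal C eliminated.
Round 3: Proposal B 8, Proposal D 10, Proposal E 9, Proposal F 15. Proposal B eliminated.
Round 4: Proposal D 10, Proposal E 9, Proposal F 23. Proposal F has a majority (≥22).

Proposal F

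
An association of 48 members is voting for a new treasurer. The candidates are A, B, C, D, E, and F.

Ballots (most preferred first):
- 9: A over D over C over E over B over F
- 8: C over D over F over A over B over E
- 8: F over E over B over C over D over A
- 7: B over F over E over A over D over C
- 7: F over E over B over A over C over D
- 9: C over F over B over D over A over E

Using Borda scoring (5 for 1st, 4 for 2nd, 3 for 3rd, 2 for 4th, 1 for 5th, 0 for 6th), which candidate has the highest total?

F

A: 9×5 + 8×2 + 8×0 + 7×2 + 7×2 + 9×1 = 98
B: 9×1 + 8×1 + 8×3 + 7×5 + 7×3 + 9×3 = 124
C: 9×3 + 8×5 + 8×2 + 7×0 + 7×1 + 9×5 = 135
D: 9×4 + 8×4 + 8×1 + 7×1 + 7×0 + 9×2 = 101
E: 9×2 + 8×0 + 8×4 + 7×3 + 7×4 + 9×0 = 99
F: 9×0 + 8×3 + 8×5 + 7×4 + 7×5 + 9×4 = 163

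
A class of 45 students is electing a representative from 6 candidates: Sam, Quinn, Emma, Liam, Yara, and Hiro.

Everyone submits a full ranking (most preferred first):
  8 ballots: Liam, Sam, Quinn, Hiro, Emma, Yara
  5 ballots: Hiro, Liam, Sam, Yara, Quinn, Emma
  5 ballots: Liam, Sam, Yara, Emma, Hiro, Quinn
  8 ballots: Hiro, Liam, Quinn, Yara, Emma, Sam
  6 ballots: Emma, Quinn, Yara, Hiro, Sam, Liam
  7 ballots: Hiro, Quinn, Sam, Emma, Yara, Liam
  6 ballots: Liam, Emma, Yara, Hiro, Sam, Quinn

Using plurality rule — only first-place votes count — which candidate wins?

First-place votes: Sam 0, Quinn 0, Emma 6, Liam 19, Yara 0, Hiro 20.

Hiro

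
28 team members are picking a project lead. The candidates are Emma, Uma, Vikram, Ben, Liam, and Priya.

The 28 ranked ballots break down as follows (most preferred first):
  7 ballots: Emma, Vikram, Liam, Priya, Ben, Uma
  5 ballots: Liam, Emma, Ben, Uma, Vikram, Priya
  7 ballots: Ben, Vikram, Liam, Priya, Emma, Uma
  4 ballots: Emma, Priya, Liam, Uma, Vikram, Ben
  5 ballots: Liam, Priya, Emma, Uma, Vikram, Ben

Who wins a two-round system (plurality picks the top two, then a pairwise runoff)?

Round 1 first-place votes: Emma 11, Uma 0, Vikram 0, Ben 7, Liam 10, Priya 0. Emma and Liam advance.
Runoff: Emma is ranked above Liam on 11 ballots, Liam above Emma on 17.

Liam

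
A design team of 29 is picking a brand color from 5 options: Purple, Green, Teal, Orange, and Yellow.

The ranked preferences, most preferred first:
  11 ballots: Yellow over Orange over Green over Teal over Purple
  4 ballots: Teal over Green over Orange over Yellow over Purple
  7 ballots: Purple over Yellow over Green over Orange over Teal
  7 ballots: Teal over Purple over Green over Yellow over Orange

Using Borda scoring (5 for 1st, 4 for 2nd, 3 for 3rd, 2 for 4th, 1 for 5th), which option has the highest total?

Purple: 11×1 + 4×1 + 7×5 + 7×4 = 78
Green: 11×3 + 4×4 + 7×3 + 7×3 = 91
Teal: 11×2 + 4×5 + 7×1 + 7×5 = 84
Orange: 11×4 + 4×3 + 7×2 + 7×1 = 77
Yellow: 11×5 + 4×2 + 7×4 + 7×2 = 105

Yellow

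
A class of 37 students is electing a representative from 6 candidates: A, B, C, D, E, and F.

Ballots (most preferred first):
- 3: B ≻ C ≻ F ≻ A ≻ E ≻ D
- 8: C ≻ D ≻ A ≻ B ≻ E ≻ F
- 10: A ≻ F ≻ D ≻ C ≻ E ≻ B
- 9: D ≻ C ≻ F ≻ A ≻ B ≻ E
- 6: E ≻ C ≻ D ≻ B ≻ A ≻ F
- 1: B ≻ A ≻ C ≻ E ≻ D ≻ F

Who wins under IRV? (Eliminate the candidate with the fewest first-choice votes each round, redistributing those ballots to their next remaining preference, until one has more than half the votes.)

C

Round 1: A 10, B 4, C 8, D 9, E 6, F 0. F eliminated.
Round 2: A 10, B 4, C 8, D 9, E 6. B eliminated.
Round 3: A 11, C 11, D 9, E 6. E eliminated.
Round 4: A 11, C 17, D 9. D eliminated.
Round 5: A 11, C 26. C has a majority (≥19).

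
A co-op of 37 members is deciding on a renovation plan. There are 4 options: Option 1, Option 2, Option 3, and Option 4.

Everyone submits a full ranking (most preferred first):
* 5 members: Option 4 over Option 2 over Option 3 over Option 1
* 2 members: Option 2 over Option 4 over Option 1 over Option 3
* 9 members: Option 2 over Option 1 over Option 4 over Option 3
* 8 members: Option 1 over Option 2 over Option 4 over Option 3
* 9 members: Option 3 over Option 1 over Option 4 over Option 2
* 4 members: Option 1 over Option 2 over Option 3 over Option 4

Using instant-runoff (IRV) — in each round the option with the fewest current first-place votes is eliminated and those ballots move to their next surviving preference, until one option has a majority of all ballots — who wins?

Option 1

Round 1: Option 1 12, Option 2 11, Option 3 9, Option 4 5. Option 4 eliminated.
Round 2: Option 1 12, Option 2 16, Option 3 9. Option 3 eliminated.
Round 3: Option 1 21, Option 2 16. Option 1 has a majority (≥19).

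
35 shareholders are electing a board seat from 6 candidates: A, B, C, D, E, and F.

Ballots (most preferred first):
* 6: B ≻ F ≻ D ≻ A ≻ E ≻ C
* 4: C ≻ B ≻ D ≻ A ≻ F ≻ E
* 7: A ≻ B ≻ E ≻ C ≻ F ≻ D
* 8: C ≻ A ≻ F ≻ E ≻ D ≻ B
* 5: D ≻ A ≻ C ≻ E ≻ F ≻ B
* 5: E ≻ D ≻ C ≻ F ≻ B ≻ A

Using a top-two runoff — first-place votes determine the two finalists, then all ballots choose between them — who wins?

Round 1 first-place votes: A 7, B 6, C 12, D 5, E 5, F 0. C and A advance.
Runoff: C is ranked above A on 17 ballots, A above C on 18.

A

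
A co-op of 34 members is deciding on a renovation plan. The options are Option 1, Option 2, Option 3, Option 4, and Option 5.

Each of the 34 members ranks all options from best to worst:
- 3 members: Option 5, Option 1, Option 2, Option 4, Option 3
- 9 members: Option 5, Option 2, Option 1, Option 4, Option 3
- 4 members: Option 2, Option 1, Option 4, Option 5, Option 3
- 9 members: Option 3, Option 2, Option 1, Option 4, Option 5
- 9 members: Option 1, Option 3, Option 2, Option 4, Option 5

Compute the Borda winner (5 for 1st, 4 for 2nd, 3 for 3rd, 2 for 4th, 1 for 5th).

Option 1: 3×4 + 9×3 + 4×4 + 9×3 + 9×5 = 127
Option 2: 3×3 + 9×4 + 4×5 + 9×4 + 9×3 = 128
Option 3: 3×1 + 9×1 + 4×1 + 9×5 + 9×4 = 97
Option 4: 3×2 + 9×2 + 4×3 + 9×2 + 9×2 = 72
Option 5: 3×5 + 9×5 + 4×2 + 9×1 + 9×1 = 86

Option 2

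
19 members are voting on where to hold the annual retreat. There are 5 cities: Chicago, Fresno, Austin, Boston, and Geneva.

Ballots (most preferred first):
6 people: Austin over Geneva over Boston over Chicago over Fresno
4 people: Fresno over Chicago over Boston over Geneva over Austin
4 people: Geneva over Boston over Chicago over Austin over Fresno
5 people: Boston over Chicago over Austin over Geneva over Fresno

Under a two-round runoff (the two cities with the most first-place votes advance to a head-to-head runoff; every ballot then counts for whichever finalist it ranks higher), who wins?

Boston

Round 1 first-place votes: Chicago 0, Fresno 4, Austin 6, Boston 5, Geneva 4. Austin and Boston advance.
Runoff: Austin is ranked above Boston on 6 ballots, Boston above Austin on 13.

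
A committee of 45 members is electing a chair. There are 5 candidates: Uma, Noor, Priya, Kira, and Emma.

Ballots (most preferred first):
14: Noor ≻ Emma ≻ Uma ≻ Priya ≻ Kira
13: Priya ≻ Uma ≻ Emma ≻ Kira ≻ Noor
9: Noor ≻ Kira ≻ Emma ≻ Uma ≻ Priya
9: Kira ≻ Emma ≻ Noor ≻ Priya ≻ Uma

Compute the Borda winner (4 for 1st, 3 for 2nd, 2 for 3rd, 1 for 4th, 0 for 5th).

Emma

Uma: 14×2 + 13×3 + 9×1 + 9×0 = 76
Noor: 14×4 + 13×0 + 9×4 + 9×2 = 110
Priya: 14×1 + 13×4 + 9×0 + 9×1 = 75
Kira: 14×0 + 13×1 + 9×3 + 9×4 = 76
Emma: 14×3 + 13×2 + 9×2 + 9×3 = 113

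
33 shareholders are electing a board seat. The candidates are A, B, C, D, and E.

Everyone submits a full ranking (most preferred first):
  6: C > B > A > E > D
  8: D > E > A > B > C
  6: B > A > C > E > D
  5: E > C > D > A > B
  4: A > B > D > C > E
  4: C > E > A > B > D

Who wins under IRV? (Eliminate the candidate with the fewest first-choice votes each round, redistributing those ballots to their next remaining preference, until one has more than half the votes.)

B

Round 1: A 4, B 6, C 10, D 8, E 5. A eliminated.
Round 2: B 10, C 10, D 8, E 5. E eliminated.
Round 3: B 10, C 15, D 8. D eliminated.
Round 4: B 18, C 15. B has a majority (≥17).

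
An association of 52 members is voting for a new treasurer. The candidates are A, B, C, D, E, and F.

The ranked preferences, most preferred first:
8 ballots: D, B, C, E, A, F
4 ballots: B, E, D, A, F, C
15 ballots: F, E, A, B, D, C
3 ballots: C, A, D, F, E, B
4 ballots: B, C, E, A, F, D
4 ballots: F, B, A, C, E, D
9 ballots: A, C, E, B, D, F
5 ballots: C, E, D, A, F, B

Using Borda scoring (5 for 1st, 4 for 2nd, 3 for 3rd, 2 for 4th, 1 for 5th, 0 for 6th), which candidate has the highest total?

E

A: 8×1 + 4×2 + 15×3 + 3×4 + 4×2 + 4×3 + 9×5 + 5×2 = 148
B: 8×4 + 4×5 + 15×2 + 3×0 + 4×5 + 4×4 + 9×2 + 5×0 = 136
C: 8×3 + 4×0 + 15×0 + 3×5 + 4×4 + 4×2 + 9×4 + 5×5 = 124
D: 8×5 + 4×3 + 15×1 + 3×3 + 4×0 + 4×0 + 9×1 + 5×3 = 100
E: 8×2 + 4×4 + 15×4 + 3×1 + 4×3 + 4×1 + 9×3 + 5×4 = 158
F: 8×0 + 4×1 + 15×5 + 3×2 + 4×1 + 4×5 + 9×0 + 5×1 = 114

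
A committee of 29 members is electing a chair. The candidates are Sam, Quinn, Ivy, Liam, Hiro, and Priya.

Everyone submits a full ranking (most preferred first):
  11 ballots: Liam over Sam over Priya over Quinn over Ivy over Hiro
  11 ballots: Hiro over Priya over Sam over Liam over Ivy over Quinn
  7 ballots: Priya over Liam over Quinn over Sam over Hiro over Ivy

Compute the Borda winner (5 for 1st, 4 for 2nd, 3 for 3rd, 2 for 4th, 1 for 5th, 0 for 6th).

Priya

Sam: 11×4 + 11×3 + 7×2 = 91
Quinn: 11×2 + 11×0 + 7×3 = 43
Ivy: 11×1 + 11×1 + 7×0 = 22
Liam: 11×5 + 11×2 + 7×4 = 105
Hiro: 11×0 + 11×5 + 7×1 = 62
Priya: 11×3 + 11×4 + 7×5 = 112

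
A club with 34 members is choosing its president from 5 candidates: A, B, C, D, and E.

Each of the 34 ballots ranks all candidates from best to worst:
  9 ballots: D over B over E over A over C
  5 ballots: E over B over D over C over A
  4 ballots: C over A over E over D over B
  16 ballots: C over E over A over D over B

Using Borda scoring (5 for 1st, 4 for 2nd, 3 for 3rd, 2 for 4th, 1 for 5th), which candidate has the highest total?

E

A: 9×2 + 5×1 + 4×4 + 16×3 = 87
B: 9×4 + 5×4 + 4×1 + 16×1 = 76
C: 9×1 + 5×2 + 4×5 + 16×5 = 119
D: 9×5 + 5×3 + 4×2 + 16×2 = 100
E: 9×3 + 5×5 + 4×3 + 16×4 = 128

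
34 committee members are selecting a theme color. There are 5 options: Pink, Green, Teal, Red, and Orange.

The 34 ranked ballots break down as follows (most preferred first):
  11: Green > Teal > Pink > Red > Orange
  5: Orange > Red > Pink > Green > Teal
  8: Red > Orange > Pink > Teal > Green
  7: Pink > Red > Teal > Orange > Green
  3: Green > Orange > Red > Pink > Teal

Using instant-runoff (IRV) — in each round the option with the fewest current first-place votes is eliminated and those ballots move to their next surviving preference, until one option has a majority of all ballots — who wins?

Round 1: Pink 7, Green 14, Teal 0, Red 8, Orange 5. Teal eliminated.
Round 2: Pink 7, Green 14, Red 8, Orange 5. Orange eliminated.
Round 3: Pink 7, Green 14, Red 13. Pink eliminated.
Round 4: Green 14, Red 20. Red has a majority (≥18).

Red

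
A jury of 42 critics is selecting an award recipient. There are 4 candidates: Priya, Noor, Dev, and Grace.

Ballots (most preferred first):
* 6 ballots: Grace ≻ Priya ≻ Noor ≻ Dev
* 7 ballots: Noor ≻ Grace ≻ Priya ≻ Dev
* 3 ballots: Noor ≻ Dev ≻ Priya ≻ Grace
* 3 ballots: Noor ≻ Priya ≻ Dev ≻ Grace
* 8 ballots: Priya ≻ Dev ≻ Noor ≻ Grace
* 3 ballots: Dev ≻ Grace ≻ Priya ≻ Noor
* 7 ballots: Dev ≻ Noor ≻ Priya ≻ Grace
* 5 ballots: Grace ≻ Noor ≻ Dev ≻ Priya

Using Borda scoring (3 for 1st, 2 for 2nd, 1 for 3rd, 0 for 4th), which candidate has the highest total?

Noor

Priya: 6×2 + 7×1 + 3×1 + 3×2 + 8×3 + 3×1 + 7×1 + 5×0 = 62
Noor: 6×1 + 7×3 + 3×3 + 3×3 + 8×1 + 3×0 + 7×2 + 5×2 = 77
Dev: 6×0 + 7×0 + 3×2 + 3×1 + 8×2 + 3×3 + 7×3 + 5×1 = 60
Grace: 6×3 + 7×2 + 3×0 + 3×0 + 8×0 + 3×2 + 7×0 + 5×3 = 53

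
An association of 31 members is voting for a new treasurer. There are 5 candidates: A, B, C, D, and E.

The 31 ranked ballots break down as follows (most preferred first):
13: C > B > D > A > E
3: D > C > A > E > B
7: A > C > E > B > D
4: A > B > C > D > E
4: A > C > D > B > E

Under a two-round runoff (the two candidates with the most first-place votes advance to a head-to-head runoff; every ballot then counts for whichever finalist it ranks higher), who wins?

Round 1 first-place votes: A 15, B 0, C 13, D 3, E 0. A and C advance.
Runoff: A is ranked above C on 15 ballots, C above A on 16.

C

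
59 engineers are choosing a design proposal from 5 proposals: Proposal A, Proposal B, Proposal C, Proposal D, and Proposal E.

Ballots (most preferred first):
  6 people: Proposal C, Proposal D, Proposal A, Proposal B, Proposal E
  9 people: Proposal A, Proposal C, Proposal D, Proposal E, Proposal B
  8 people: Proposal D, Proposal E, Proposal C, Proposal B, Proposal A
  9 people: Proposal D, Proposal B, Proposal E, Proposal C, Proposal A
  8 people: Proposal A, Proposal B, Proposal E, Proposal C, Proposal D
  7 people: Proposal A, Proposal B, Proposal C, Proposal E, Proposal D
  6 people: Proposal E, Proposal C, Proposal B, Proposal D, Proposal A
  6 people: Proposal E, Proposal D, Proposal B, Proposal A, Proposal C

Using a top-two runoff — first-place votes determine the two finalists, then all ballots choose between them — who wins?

Proposal D

Round 1 first-place votes: Proposal A 24, Proposal B 0, Proposal C 6, Proposal D 17, Proposal E 12. Proposal A and Proposal D advance.
Runoff: Proposal A is ranked above Proposal D on 24 ballots, Proposal D above Proposal A on 35.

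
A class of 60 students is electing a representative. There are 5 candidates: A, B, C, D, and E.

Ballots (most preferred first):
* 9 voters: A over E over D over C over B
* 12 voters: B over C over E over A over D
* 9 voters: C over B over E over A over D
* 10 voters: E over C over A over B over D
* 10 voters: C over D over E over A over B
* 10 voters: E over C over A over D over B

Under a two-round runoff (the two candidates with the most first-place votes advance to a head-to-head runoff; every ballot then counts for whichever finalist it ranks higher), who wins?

C

Round 1 first-place votes: A 9, B 12, C 19, D 0, E 20. E and C advance.
Runoff: E is ranked above C on 29 ballots, C above E on 31.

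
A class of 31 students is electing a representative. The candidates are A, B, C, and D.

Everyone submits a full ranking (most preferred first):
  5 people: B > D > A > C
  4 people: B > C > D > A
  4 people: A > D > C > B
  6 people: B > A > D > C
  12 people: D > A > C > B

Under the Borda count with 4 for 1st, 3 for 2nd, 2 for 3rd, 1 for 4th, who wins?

D

A: 5×2 + 4×1 + 4×4 + 6×3 + 12×3 = 84
B: 5×4 + 4×4 + 4×1 + 6×4 + 12×1 = 76
C: 5×1 + 4×3 + 4×2 + 6×1 + 12×2 = 55
D: 5×3 + 4×2 + 4×3 + 6×2 + 12×4 = 95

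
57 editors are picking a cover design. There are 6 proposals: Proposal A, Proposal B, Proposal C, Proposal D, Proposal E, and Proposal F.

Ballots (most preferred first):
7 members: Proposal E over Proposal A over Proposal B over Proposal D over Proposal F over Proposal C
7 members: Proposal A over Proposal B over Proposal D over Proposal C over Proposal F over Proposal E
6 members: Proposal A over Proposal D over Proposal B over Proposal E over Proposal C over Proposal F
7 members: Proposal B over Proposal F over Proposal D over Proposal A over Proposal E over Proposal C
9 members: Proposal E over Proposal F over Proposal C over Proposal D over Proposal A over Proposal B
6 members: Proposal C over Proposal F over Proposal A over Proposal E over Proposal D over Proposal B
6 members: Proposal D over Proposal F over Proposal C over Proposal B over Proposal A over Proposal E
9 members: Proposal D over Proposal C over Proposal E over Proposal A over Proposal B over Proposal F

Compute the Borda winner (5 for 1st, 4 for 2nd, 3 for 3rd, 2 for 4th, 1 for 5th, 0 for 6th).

Proposal D

Proposal A: 7×4 + 7×5 + 6×5 + 7×2 + 9×1 + 6×3 + 6×1 + 9×2 = 158
Proposal B: 7×3 + 7×4 + 6×3 + 7×5 + 9×0 + 6×0 + 6×2 + 9×1 = 123
Proposal C: 7×0 + 7×2 + 6×1 + 7×0 + 9×3 + 6×5 + 6×3 + 9×4 = 131
Proposal D: 7×2 + 7×3 + 6×4 + 7×3 + 9×2 + 6×1 + 6×5 + 9×5 = 179
Proposal E: 7×5 + 7×0 + 6×2 + 7×1 + 9×5 + 6×2 + 6×0 + 9×3 = 138
Proposal F: 7×1 + 7×1 + 6×0 + 7×4 + 9×4 + 6×4 + 6×4 + 9×0 = 126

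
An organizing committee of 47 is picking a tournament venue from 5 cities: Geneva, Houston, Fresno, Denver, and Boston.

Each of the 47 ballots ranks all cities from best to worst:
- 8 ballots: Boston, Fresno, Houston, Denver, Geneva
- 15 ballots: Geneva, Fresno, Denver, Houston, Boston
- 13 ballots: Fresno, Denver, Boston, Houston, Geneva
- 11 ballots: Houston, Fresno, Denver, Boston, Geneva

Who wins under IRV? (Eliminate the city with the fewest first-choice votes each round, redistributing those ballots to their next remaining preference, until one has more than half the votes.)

Round 1: Geneva 15, Houston 11, Fresno 13, Denver 0, Boston 8. Denver eliminated.
Round 2: Geneva 15, Houston 11, Fresno 13, Boston 8. Boston eliminated.
Round 3: Geneva 15, Houston 11, Fresno 21. Houston eliminated.
Round 4: Geneva 15, Fresno 32. Fresno has a majority (≥24).

Fresno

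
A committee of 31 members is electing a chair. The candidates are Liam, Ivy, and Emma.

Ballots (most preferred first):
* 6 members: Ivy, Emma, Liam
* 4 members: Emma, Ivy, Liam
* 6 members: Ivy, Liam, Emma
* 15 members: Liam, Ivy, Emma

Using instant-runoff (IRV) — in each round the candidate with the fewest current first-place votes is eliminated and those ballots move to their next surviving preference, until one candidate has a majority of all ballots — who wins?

Ivy

Round 1: Liam 15, Ivy 12, Emma 4. Emma eliminated.
Round 2: Liam 15, Ivy 16. Ivy has a majority (≥16).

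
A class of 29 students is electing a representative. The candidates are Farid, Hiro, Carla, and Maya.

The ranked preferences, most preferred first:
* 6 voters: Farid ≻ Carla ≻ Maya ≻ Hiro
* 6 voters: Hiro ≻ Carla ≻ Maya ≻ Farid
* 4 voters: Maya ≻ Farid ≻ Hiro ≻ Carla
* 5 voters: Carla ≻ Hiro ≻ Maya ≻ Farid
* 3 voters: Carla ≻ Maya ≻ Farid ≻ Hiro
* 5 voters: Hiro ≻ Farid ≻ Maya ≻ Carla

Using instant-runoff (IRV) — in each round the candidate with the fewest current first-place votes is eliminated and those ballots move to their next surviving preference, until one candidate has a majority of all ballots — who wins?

Hiro

Round 1: Farid 6, Hiro 11, Carla 8, Maya 4. Maya eliminated.
Round 2: Farid 10, Hiro 11, Carla 8. Carla eliminated.
Round 3: Farid 13, Hiro 16. Hiro has a majority (≥15).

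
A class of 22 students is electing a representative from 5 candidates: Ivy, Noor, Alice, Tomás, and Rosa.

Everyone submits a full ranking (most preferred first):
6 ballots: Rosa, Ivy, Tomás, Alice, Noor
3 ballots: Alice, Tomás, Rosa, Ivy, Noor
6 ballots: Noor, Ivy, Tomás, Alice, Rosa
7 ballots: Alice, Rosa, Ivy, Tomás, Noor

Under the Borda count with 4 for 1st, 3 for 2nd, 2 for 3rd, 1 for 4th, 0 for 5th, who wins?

Ivy

Ivy: 6×3 + 3×1 + 6×3 + 7×2 = 53
Noor: 6×0 + 3×0 + 6×4 + 7×0 = 24
Alice: 6×1 + 3×4 + 6×1 + 7×4 = 52
Tomás: 6×2 + 3×3 + 6×2 + 7×1 = 40
Rosa: 6×4 + 3×2 + 6×0 + 7×3 = 51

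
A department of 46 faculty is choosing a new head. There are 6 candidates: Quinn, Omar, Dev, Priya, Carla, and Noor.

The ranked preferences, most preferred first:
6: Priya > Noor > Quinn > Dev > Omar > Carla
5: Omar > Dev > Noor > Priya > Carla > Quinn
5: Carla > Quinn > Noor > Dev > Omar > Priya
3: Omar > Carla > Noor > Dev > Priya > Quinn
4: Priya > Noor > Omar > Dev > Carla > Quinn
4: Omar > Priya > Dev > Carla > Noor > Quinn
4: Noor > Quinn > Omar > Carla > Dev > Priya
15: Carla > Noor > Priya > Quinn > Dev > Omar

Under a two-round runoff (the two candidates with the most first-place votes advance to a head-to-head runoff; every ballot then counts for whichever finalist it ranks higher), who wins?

Omar

Round 1 first-place votes: Quinn 0, Omar 12, Dev 0, Priya 10, Carla 20, Noor 4. Carla and Omar advance.
Runoff: Carla is ranked above Omar on 20 ballots, Omar above Carla on 26.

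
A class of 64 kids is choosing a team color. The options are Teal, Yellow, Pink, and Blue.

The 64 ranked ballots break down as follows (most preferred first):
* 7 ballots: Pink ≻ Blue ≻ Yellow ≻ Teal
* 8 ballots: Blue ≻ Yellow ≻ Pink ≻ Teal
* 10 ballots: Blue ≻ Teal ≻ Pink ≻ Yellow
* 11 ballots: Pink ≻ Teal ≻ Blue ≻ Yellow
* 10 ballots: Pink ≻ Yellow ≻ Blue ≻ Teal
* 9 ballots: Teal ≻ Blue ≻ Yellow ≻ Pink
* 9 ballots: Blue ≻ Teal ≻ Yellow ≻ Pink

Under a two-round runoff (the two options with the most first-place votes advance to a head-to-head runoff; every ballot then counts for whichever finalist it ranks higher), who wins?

Blue

Round 1 first-place votes: Teal 9, Yellow 0, Pink 28, Blue 27. Pink and Blue advance.
Runoff: Pink is ranked above Blue on 28 ballots, Blue above Pink on 36.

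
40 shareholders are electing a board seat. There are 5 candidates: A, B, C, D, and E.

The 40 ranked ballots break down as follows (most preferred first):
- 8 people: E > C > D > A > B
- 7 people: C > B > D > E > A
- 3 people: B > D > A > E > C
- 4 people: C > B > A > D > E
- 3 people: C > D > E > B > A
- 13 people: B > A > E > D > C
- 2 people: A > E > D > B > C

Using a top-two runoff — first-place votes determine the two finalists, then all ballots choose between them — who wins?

Round 1 first-place votes: A 2, B 16, C 14, D 0, E 8. B and C advance.
Runoff: B is ranked above C on 18 ballots, C above B on 22.

C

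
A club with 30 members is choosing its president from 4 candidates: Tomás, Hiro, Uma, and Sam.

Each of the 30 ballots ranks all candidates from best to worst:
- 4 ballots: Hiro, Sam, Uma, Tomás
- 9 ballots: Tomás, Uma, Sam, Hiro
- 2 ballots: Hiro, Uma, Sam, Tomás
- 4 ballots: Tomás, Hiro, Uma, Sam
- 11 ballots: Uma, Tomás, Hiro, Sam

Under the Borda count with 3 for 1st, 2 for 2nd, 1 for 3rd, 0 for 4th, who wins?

Tomás: 4×0 + 9×3 + 2×0 + 4×3 + 11×2 = 61
Hiro: 4×3 + 9×0 + 2×3 + 4×2 + 11×1 = 37
Uma: 4×1 + 9×2 + 2×2 + 4×1 + 11×3 = 63
Sam: 4×2 + 9×1 + 2×1 + 4×0 + 11×0 = 19

Uma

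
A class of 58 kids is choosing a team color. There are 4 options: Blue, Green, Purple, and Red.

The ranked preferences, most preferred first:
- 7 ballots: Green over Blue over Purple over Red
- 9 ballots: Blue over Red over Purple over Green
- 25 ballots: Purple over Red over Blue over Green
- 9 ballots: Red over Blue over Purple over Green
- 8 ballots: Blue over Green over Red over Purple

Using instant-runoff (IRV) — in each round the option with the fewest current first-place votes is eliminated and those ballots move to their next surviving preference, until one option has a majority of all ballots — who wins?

Blue

Round 1: Blue 17, Green 7, Purple 25, Red 9. Green eliminated.
Round 2: Blue 24, Purple 25, Red 9. Red eliminated.
Round 3: Blue 33, Purple 25. Blue has a majority (≥30).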